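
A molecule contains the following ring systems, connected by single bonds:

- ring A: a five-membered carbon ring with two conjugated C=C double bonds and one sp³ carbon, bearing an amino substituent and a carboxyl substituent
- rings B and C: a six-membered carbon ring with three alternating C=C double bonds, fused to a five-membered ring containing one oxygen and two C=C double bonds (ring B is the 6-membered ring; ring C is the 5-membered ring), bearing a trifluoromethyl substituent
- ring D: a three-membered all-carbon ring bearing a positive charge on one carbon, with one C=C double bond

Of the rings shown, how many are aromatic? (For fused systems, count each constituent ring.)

Ring A has one sp³ carbon, so it is not fully conjugated — not aromatic (cyclopentadiene).
Rings B and C form a fused bicyclic system (with one oxygen) with 9 sp² atoms and 10 π electrons from ring double bonds plus a heteroatom lone pair. 10 = 4(2)+2, so the system is aromatic and both rings count as aromatic (benzofuran).
Ring D is fully conjugated (every ring atom contributes a p orbital); 1 ring double bond (2 π electrons) plus the carbocation's empty p orbital (0, but keeps the ring conjugated) give 2 π electrons. Since 2 = 4n+2 (n=0), ring D is aromatic (cyclopropenyl cation).
Aromatic: B, C, D. Total: 3.

3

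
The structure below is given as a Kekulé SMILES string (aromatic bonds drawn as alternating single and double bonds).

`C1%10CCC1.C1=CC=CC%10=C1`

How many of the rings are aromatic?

1

The SMILES encodes a four-membered saturated carbon ring; a six-membered carbon ring with three alternating C=C double bonds.
The 4-membered ring has only sp³ atoms, so it is not fully conjugated — not aromatic (cyclobutane).
The 6-membered ring is fully conjugated (every ring atom contributes a p orbital); 3 ring double bonds give 6 π electrons. Since 6 = 4n+2 (n=1), it is aromatic (benzene).
1 of the 2 rings is aromatic. Total: 1.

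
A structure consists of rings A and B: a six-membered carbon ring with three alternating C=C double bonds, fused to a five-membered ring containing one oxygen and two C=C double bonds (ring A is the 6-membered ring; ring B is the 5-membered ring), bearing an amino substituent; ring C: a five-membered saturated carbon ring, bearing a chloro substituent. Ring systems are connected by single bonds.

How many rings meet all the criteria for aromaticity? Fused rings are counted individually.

2

Rings A and B form a fused bicyclic system (with one oxygen) with 9 sp² atoms and 10 π electrons from ring double bonds plus a heteroatom lone pair. 10 = 4(2)+2, so the system is aromatic and both rings count as aromatic (benzofuran).
Ring C has only sp³ atoms, so it is not fully conjugated — not aromatic (cyclopentane).
Aromatic: A, B. Total: 2.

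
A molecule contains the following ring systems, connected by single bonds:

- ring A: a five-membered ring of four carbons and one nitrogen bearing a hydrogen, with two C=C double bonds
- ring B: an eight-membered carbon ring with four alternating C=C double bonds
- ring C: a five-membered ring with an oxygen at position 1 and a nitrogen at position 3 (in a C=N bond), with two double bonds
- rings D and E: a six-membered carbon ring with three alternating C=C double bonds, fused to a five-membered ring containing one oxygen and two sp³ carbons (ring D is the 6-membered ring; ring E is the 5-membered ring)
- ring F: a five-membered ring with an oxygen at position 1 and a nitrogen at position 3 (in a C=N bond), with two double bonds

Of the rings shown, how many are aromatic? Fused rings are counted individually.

4

Ring A is planar and fully conjugated; 2 ring double bonds (4 π electrons) plus a heteroatom lone pair (2) give 6 π electrons. 6 = 4(1)+2, so ring A is aromatic (pyrrole).
Ring B has only sp² ring atoms; a planar conformation would have a fully conjugated π system of 8 electrons. But 8 = 4(2), which is 4n not 4n+2, so ring B is not aromatic (cyclooctatetraene) — cyclooctatetraene distorts into a non-planar tub to avoid antiaromaticity.
Ring C has a continuous p-orbital overlap around the ring; 2 ring double bonds (4 π electrons) plus a heteroatom lone pair (2) give 6 π electrons. That satisfies 4n+2 with n=1, so ring C is aromatic (oxazole).
Ring D has a continuous p-orbital overlap around the ring; 3 ring double bonds give 6 π electrons. Since 6 = 4n+2 (n=1), ring D is aromatic (benzene ring).
Ring E has two sp³ carbons, so it is not fully conjugated — not aromatic (oxolane ring).
Ring F is fully conjugated (every ring atom contributes a p orbital); 2 ring double bonds (4 π electrons) plus a heteroatom lone pair (2) give 6 π electrons. 6 = 4(1)+2, so ring F is aromatic (oxazole).
Aromatic: A, C, D, F. Total: 4.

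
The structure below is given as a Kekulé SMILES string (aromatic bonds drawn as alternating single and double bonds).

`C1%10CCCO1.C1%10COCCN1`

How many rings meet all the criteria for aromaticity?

0

The SMILES encodes a five-membered saturated ring of four carbons and one oxygen; a six-membered saturated ring with an oxygen and an N–H nitrogen at positions 1 and 4.
The 5-membered ring with one oxygen has only sp³ atoms, so it is not fully conjugated — not aromatic (tetrahydrofuran).
The 6-membered ring with one oxygen and one N–H (1,4) has only sp³ atoms, so it is not fully conjugated — not aromatic (morpholine).
None of the rings are aromatic. Total: 0.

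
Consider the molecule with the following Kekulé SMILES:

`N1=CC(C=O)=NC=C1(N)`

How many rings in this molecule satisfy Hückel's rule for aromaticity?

The SMILES encodes a six-membered ring with nitrogens at positions 1 and 4 and three alternating double bonds.
The 6-membered ring with two nitrogens (1,4) is fully conjugated (every ring atom contributes a p orbital); 3 ring double bonds give 6 π electrons. 6 = 4(1)+2, so it is aromatic (pyrazine).

1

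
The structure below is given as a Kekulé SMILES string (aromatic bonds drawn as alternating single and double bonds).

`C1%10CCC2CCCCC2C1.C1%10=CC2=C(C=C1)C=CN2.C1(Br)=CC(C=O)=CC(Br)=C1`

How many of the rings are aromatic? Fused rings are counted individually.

3

The SMILES encodes two fused six-membered saturated carbon rings; a six-membered carbon ring with three alternating C=C double bonds, fused to a five-membered ring containing one N–H nitrogen and two C=C double bonds; a six-membered carbon ring with three alternating C=C double bonds.
The 6-membered ring has only sp³ atoms, so it is not fully conjugated — not aromatic (cyclohexane ring).
The second 6-membered ring has only sp³ atoms, so it is not fully conjugated — not aromatic (cyclohexane ring).
The fused 6/5-membered bicyclic (with one N–H) is a single π system with 9 sp² atoms and 10 π electrons from ring double bonds plus a heteroatom lone pair. 10 = 4(2)+2, so the system is aromatic and both rings count as aromatic (indole).
The third 6-membered ring is fully conjugated (every ring atom contributes a p orbital); 3 ring double bonds give 6 π electrons. Since 6 = 4n+2 (n=1), it is aromatic (benzene).
3 of the 5 rings are aromatic. Total: 3.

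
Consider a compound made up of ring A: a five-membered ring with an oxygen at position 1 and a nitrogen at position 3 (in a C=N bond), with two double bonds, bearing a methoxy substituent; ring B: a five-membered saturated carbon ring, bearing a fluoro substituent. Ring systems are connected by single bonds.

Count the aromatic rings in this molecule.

Ring A is fully conjugated (every ring atom contributes a p orbital); 2 ring double bonds (4 π electrons) plus a heteroatom lone pair (2) give 6 π electrons. Since 6 = 4n+2 (n=1), ring A is aromatic (oxazole).
Ring B has only sp³ atoms, so it is not fully conjugated — not aromatic (cyclopentane).
Aromatic: A. Total: 1.

1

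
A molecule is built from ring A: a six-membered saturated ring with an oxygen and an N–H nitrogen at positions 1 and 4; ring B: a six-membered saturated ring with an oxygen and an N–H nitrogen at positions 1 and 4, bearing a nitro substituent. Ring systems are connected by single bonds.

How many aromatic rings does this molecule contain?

Ring A has only sp³ atoms, so it is not fully conjugated — not aromatic (morpholine).
Ring B has only sp³ atoms, so it is not fully conjugated — not aromatic (morpholine).
No ring is aromatic. Total: 0.

0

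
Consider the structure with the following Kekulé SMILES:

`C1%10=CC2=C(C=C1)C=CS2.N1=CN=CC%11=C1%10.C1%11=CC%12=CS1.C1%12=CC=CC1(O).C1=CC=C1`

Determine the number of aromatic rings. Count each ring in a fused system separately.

The SMILES encodes a six-membered carbon ring with three alternating C=C double bonds, fused to a five-membered ring containing one sulfur and two C=C double bonds; a six-membered ring with nitrogens at positions 1 and 3 and three alternating double bonds; a five-membered ring of four carbons and one sulfur, with two C=C double bonds; a five-membered carbon ring with two conjugated C=C double bonds and one sp³ carbon; a four-membered carbon ring with two alternating C=C double bonds.
The fused 6/5-membered bicyclic (with one sulfur) is a single π system with 9 sp² atoms and 10 π electrons from ring double bonds plus a heteroatom lone pair. 10 = 4(2)+2, so the system is aromatic and both rings count as aromatic (benzothiophene).
The 6-membered ring with two nitrogens (1,3) is planar and fully conjugated; 3 ring double bonds give 6 π electrons. Since 6 = 4n+2 (n=1), it is aromatic (pyrimidine).
The 5-membered ring with one sulfur is fully conjugated (every ring atom contributes a p orbital); 2 ring double bonds (4 π electrons) plus a heteroatom lone pair (2) give 6 π electrons. That satisfies 4n+2 with n=1, so it is aromatic (thiophene).
The 5-membered ring has one sp³ carbon, so it is not fully conjugated — not aromatic (cyclopentadiene).
The 4-membered ring has only sp² ring atoms; a planar conformation would have a fully conjugated π system of 4 electrons. But 4 = 4(1), which is 4n not 4n+2, so it is not aromatic (cyclobutadiene) — cyclobutadiene is antiaromatic and distorts to a rectangle.
4 of the 6 rings are aromatic. Total: 4.

4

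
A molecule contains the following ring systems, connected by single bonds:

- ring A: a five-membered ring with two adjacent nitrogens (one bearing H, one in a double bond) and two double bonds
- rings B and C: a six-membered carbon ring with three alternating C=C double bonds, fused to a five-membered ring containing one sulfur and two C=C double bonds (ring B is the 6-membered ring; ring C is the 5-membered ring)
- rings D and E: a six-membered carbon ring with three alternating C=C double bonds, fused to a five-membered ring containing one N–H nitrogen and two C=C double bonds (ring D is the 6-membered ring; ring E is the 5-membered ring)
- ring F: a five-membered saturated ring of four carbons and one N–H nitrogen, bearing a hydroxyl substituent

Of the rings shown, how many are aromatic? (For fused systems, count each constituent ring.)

Ring A is planar and fully conjugated; 2 ring double bonds (4 π electrons) plus a heteroatom lone pair (2) give 6 π electrons. Since 6 = 4n+2 (n=1), ring A is aromatic (pyrazole).
Rings B and C form a fused bicyclic system (with one sulfur) with 9 sp² atoms and 10 π electrons from ring double bonds plus a heteroatom lone pair. 10 = 4(2)+2, so the system is aromatic and both rings count as aromatic (benzothiophene).
Rings D and E form a fused bicyclic system (with one N–H) with 9 sp² atoms and 10 π electrons from ring double bonds plus a heteroatom lone pair. 10 = 4(2)+2, so the system is aromatic and both rings count as aromatic (indole).
Ring F has only sp³ atoms, so it is not fully conjugated — not aromatic (pyrrolidine).
Aromatic: A, B, C, D, E. Total: 5.

5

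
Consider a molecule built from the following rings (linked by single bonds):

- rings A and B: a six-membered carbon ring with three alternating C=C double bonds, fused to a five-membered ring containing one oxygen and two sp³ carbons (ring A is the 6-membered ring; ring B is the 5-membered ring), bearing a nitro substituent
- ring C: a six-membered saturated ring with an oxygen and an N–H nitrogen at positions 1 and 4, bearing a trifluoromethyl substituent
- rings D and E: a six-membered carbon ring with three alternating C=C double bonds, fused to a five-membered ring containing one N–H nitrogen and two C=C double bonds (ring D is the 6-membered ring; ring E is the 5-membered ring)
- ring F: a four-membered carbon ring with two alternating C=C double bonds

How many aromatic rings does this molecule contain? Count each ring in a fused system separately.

Ring A is planar and fully conjugated; 3 ring double bonds give 6 π electrons. 6 = 4(1)+2, so ring A is aromatic (benzene ring).
Ring B has two sp³ carbons, so it is not fully conjugated — not aromatic (oxolane ring).
Ring C has only sp³ atoms, so it is not fully conjugated — not aromatic (morpholine).
Rings D and E form a fused bicyclic system (with one N–H) with 9 sp² atoms and 10 π electrons from ring double bonds plus a heteroatom lone pair. 10 = 4(2)+2, so the system is aromatic and both rings count as aromatic (indole).
Ring F has only sp² ring atoms; a planar conformation would have a fully conjugated π system of 4 electrons. But 4 = 4(1), which is 4n not 4n+2, so ring F is not aromatic (cyclobutadiene) — cyclobutadiene is antiaromatic and distorts to a rectangle.
Aromatic: A, D, E. Total: 3.

3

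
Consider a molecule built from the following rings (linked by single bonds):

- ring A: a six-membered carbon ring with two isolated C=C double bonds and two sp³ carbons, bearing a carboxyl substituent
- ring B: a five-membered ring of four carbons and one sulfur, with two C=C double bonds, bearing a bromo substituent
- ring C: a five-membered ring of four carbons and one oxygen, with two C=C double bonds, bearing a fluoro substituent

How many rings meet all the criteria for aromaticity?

2

Ring A has two sp³ carbons, so it is not fully conjugated — not aromatic (1,4-cyclohexadiene).
Ring B is planar and fully conjugated; 2 ring double bonds (4 π electrons) plus a heteroatom lone pair (2) give 6 π electrons. That satisfies 4n+2 with n=1, so ring B is aromatic (thiophene).
Ring C has a continuous p-orbital overlap around the ring; 2 ring double bonds (4 π electrons) plus a heteroatom lone pair (2) give 6 π electrons. Since 6 = 4n+2 (n=1), ring C is aromatic (furan).
Aromatic: B, C. Total: 2.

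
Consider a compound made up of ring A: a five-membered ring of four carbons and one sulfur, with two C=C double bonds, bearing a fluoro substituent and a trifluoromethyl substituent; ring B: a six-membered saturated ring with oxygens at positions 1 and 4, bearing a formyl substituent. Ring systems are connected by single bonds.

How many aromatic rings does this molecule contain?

1

Ring A has a continuous p-orbital overlap around the ring; 2 ring double bonds (4 π electrons) plus a heteroatom lone pair (2) give 6 π electrons. Since 6 = 4n+2 (n=1), ring A is aromatic (thiophene).
Ring B has only sp³ atoms, so it is not fully conjugated — not aromatic (1,4-dioxane).
Aromatic: A. Total: 1.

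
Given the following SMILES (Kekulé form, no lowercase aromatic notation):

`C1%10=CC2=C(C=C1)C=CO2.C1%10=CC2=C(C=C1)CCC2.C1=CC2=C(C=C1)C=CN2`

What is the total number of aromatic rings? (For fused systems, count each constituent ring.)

5

The SMILES encodes a six-membered carbon ring with three alternating C=C double bonds, fused to a five-membered ring containing one oxygen and two C=C double bonds; a six-membered carbon ring with three alternating C=C double bonds, fused to a saturated five-membered carbon ring; a six-membered carbon ring with three alternating C=C double bonds, fused to a five-membered ring containing one N–H nitrogen and two C=C double bonds.
The fused 6/5-membered bicyclic (with one oxygen) is a single π system with 9 sp² atoms and 10 π electrons from ring double bonds plus a heteroatom lone pair. 10 = 4(2)+2, so the system is aromatic and both rings count as aromatic (benzofuran).
The 6-membered ring is planar and fully conjugated; 3 ring double bonds give 6 π electrons. Since 6 = 4n+2 (n=1), it is aromatic (benzene ring).
The 5-membered ring has three sp³ carbons, so it is not fully conjugated — not aromatic (cyclopentane ring).
The fused 6/5-membered bicyclic (with one N–H) is a single π system with 9 sp² atoms and 10 π electrons from ring double bonds plus a heteroatom lone pair. 10 = 4(2)+2, so the system is aromatic and both rings count as aromatic (indole).
5 of the 6 rings are aromatic. Total: 5.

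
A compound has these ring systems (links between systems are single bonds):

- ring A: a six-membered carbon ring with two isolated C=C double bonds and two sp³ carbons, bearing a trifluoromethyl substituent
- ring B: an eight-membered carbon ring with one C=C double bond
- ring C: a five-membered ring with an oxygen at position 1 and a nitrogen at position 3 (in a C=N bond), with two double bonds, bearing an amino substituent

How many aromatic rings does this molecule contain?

1

Ring A has two sp³ carbons, so it is not fully conjugated — not aromatic (1,4-cyclohexadiene).
Ring B has six sp³ carbons, so it is not fully conjugated — not aromatic (cyclooctene).
Ring C is fully conjugated (every ring atom contributes a p orbital); 2 ring double bonds (4 π electrons) plus a heteroatom lone pair (2) give 6 π electrons. That satisfies 4n+2 with n=1, so ring C is aromatic (oxazole).
Aromatic: C. Total: 1.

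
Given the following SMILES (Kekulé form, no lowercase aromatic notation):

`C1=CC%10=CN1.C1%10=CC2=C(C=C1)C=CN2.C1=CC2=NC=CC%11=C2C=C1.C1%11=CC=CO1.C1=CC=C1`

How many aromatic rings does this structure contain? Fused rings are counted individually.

6

The SMILES encodes a five-membered ring of four carbons and one nitrogen bearing a hydrogen, with two C=C double bonds; a six-membered carbon ring with three alternating C=C double bonds, fused to a five-membered ring containing one N–H nitrogen and two C=C double bonds; two fused six-membered rings, each with three alternating double bonds; one ring is all carbon and the other has one ring nitrogen; a five-membered ring of four carbons and one oxygen, with two C=C double bonds; a four-membered carbon ring with two alternating C=C double bonds.
The 5-membered ring with one N–H has a continuous p-orbital overlap around the ring; 2 ring double bonds (4 π electrons) plus a heteroatom lone pair (2) give 6 π electrons. That satisfies 4n+2 with n=1, so it is aromatic (pyrrole).
The fused 6/5-membered bicyclic (with one N–H) is a single π system with 9 sp² atoms and 10 π electrons from ring double bonds plus a heteroatom lone pair. 10 = 4(2)+2, so the system is aromatic and both rings count as aromatic (indole).
The fused 6/6-membered bicyclic (with one nitrogen) is a single π system with 10 sp² atoms and 10 π electrons from ring double bonds. 10 = 4(2)+2, so the system is aromatic and both rings count as aromatic (quinoline).
The 5-membered ring with one oxygen is planar and fully conjugated; 2 ring double bonds (4 π electrons) plus a heteroatom lone pair (2) give 6 π electrons. That satisfies 4n+2 with n=1, so it is aromatic (furan).
The 4-membered ring has only sp² ring atoms; a planar conformation would have a fully conjugated π system of 4 electrons. But 4 = 4(1), which is 4n not 4n+2, so it is not aromatic (cyclobutadiene) — cyclobutadiene is antiaromatic and distorts to a rectangle.
6 of the 7 rings are aromatic. Total: 6.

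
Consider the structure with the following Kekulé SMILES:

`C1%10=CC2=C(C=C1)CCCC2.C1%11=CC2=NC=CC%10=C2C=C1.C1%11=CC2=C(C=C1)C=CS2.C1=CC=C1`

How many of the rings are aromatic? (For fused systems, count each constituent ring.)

The SMILES encodes a six-membered carbon ring with three alternating C=C double bonds, fused to a saturated six-membered carbon ring; two fused six-membered rings, each with three alternating double bonds; one ring is all carbon and the other has one ring nitrogen; a six-membered carbon ring with three alternating C=C double bonds, fused to a five-membered ring containing one sulfur and two C=C double bonds; a four-membered carbon ring with two alternating C=C double bonds.
The 6-membered ring is fully conjugated (every ring atom contributes a p orbital); 3 ring double bonds give 6 π electrons. Since 6 = 4n+2 (n=1), it is aromatic (benzene ring).
The second 6-membered ring has four sp³ carbons, so it is not fully conjugated — not aromatic (cyclohexane ring).
The fused 6/6-membered bicyclic (with one nitrogen) is a single π system with 10 sp² atoms and 10 π electrons from ring double bonds. 10 = 4(2)+2, so the system is aromatic and both rings count as aromatic (quinoline).
The fused 6/5-membered bicyclic (with one sulfur) is a single π system with 9 sp² atoms and 10 π electrons from ring double bonds plus a heteroatom lone pair. 10 = 4(2)+2, so the system is aromatic and both rings count as aromatic (benzothiophene).
The 4-membered ring has only sp² ring atoms; a planar conformation would have a fully conjugated π system of 4 electrons. But 4 = 4(1), which is 4n not 4n+2, so it is not aromatic (cyclobutadiene) — cyclobutadiene is antiaromatic and distorts to a rectangle.
5 of the 7 rings are aromatic. Total: 5.

5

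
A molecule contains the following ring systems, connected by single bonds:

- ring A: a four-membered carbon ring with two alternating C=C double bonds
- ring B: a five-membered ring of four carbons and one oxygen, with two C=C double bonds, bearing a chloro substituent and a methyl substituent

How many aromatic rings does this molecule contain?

1

Ring A has only sp² ring atoms; a planar conformation would have a fully conjugated π system of 4 electrons. But 4 = 4(1), which is 4n not 4n+2, so ring A is not aromatic (cyclobutadiene) — cyclobutadiene is antiaromatic and distorts to a rectangle.
Ring B is fully conjugated (every ring atom contributes a p orbital); 2 ring double bonds (4 π electrons) plus a heteroatom lone pair (2) give 6 π electrons. 6 = 4(1)+2, so ring B is aromatic (furan).
Aromatic: B. Total: 1.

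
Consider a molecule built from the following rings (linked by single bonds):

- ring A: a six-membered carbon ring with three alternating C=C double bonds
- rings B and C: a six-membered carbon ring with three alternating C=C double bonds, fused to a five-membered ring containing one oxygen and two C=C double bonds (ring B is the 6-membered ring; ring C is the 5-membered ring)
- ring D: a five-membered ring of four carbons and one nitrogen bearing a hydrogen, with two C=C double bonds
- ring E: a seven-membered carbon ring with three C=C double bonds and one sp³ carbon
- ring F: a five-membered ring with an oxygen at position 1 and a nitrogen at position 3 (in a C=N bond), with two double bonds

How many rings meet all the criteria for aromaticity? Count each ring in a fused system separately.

5

Ring A is planar and fully conjugated; 3 ring double bonds give 6 π electrons. That satisfies 4n+2 with n=1, so ring A is aromatic (benzene).
Rings B and C form a fused bicyclic system (with one oxygen) with 9 sp² atoms and 10 π electrons from ring double bonds plus a heteroatom lone pair. 10 = 4(2)+2, so the system is aromatic and both rings count as aromatic (benzofuran).
Ring D has a continuous p-orbital overlap around the ring; 2 ring double bonds (4 π electrons) plus a heteroatom lone pair (2) give 6 π electrons. 6 = 4(1)+2, so ring D is aromatic (pyrrole).
Ring E has one sp³ carbon, so it is not fully conjugated — not aromatic (cycloheptatriene).
Ring F is fully conjugated (every ring atom contributes a p orbital); 2 ring double bonds (4 π electrons) plus a heteroatom lone pair (2) give 6 π electrons. Since 6 = 4n+2 (n=1), ring F is aromatic (oxazole).
Aromatic: A, B, C, D, F. Total: 5.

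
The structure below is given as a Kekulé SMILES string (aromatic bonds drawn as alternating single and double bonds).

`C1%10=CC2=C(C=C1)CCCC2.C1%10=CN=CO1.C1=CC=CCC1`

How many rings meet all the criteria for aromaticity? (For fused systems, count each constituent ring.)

2

The SMILES encodes a six-membered carbon ring with three alternating C=C double bonds, fused to a saturated six-membered carbon ring; a five-membered ring with an oxygen at position 1 and a nitrogen at position 3 (in a C=N bond), with two double bonds; a six-membered carbon ring with two conjugated C=C double bonds and two sp³ carbons.
The 6-membered ring has a continuous p-orbital overlap around the ring; 3 ring double bonds give 6 π electrons. Since 6 = 4n+2 (n=1), it is aromatic (benzene ring).
The second 6-membered ring has four sp³ carbons, so it is not fully conjugated — not aromatic (cyclohexane ring).
The 5-membered ring with one oxygen and one =N– has a continuous p-orbital overlap around the ring; 2 ring double bonds (4 π electrons) plus a heteroatom lone pair (2) give 6 π electrons. That satisfies 4n+2 with n=1, so it is aromatic (oxazole).
The third 6-membered ring has two sp³ carbons, so it is not fully conjugated — not aromatic (1,3-cyclohexadiene).
2 of the 4 rings are aromatic. Total: 2.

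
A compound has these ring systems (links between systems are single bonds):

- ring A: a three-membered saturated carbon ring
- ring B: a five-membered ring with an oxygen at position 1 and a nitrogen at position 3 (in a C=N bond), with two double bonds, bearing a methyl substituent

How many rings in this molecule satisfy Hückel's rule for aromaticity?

Ring A has only sp³ atoms, so it is not fully conjugated — not aromatic (cyclopropane).
Ring B is fully conjugated (every ring atom contributes a p orbital); 2 ring double bonds (4 π electrons) plus a heteroatom lone pair (2) give 6 π electrons. That satisfies 4n+2 with n=1, so ring B is aromatic (oxazole).
Aromatic: B. Total: 1.

1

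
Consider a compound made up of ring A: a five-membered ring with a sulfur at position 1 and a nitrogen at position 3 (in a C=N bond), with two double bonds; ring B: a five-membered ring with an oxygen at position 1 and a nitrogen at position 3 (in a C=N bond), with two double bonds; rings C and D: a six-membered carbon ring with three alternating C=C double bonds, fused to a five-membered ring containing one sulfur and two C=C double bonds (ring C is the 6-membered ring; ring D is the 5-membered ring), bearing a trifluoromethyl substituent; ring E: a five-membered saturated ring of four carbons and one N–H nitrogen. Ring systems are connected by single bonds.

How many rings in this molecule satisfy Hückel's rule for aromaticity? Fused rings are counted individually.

4

Ring A has a continuous p-orbital overlap around the ring; 2 ring double bonds (4 π electrons) plus a heteroatom lone pair (2) give 6 π electrons. That satisfies 4n+2 with n=1, so ring A is aromatic (thiazole).
Ring B has a continuous p-orbital overlap around the ring; 2 ring double bonds (4 π electrons) plus a heteroatom lone pair (2) give 6 π electrons. 6 = 4(1)+2, so ring B is aromatic (oxazole).
Rings C and D form a fused bicyclic system (with one sulfur) with 9 sp² atoms and 10 π electrons from ring double bonds plus a heteroatom lone pair. 10 = 4(2)+2, so the system is aromatic and both rings count as aromatic (benzothiophene).
Ring E has only sp³ atoms, so it is not fully conjugated — not aromatic (pyrrolidine).
Aromatic: A, B, C, D. Total: 4.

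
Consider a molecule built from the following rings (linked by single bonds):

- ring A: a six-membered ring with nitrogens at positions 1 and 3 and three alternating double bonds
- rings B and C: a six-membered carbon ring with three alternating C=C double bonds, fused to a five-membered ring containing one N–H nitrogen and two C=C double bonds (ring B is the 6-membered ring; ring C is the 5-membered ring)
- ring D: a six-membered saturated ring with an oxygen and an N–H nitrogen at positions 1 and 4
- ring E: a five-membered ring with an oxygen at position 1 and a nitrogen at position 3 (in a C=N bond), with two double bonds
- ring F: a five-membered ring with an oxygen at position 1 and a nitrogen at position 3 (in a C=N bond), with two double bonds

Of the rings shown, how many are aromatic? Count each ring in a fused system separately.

Ring A is planar and fully conjugated; 3 ring double bonds give 6 π electrons. That satisfies 4n+2 with n=1, so ring A is aromatic (pyrimidine).
Rings B and C form a fused bicyclic system (with one N–H) with 9 sp² atoms and 10 π electrons from ring double bonds plus a heteroatom lone pair. 10 = 4(2)+2, so the system is aromatic and both rings count as aromatic (indole).
Ring D has only sp³ atoms, so it is not fully conjugated — not aromatic (morpholine).
Ring E is planar and fully conjugated; 2 ring double bonds (4 π electrons) plus a heteroatom lone pair (2) give 6 π electrons. That satisfies 4n+2 with n=1, so ring E is aromatic (oxazole).
Ring F is planar and fully conjugated; 2 ring double bonds (4 π electrons) plus a heteroatom lone pair (2) give 6 π electrons. 6 = 4(1)+2, so ring F is aromatic (oxazole).
Aromatic: A, B, C, E, F. Total: 5.

5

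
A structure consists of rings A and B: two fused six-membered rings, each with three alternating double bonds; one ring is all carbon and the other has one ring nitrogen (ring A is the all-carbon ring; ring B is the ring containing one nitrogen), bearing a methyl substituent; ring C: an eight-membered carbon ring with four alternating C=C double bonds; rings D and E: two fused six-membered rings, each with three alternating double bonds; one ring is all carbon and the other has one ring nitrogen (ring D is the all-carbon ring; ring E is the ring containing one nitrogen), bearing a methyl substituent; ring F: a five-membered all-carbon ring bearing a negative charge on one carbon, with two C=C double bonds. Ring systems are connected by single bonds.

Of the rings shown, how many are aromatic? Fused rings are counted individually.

5

Rings A and B form a fused bicyclic system (with one nitrogen) with 10 sp² atoms and 10 π electrons from ring double bonds. 10 = 4(2)+2, so the system is aromatic and both rings count as aromatic (quinoline).
Ring C has only sp² ring atoms; a planar conformation would have a fully conjugated π system of 8 electrons. But 8 = 4(2), which is 4n not 4n+2, so ring C is not aromatic (cyclooctatetraene) — cyclooctatetraene distorts into a non-planar tub to avoid antiaromaticity.
Rings D and E form a fused bicyclic system (with one nitrogen) with 10 sp² atoms and 10 π electrons from ring double bonds. 10 = 4(2)+2, so the system is aromatic and both rings count as aromatic (quinoline).
Ring F is fully conjugated (every ring atom contributes a p orbital); 2 ring double bonds (4 π electrons) plus the carbanion lone pair (2) give 6 π electrons. 6 = 4(1)+2, so ring F is aromatic (cyclopentadienyl anion).
Aromatic: A, B, D, E, F. Total: 5.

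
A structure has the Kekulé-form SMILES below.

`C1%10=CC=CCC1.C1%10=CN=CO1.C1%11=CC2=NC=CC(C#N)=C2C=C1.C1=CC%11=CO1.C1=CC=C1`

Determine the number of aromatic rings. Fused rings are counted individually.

The SMILES encodes a six-membered carbon ring with two conjugated C=C double bonds and two sp³ carbons; a five-membered ring with an oxygen at position 1 and a nitrogen at position 3 (in a C=N bond), with two double bonds; two fused six-membered rings, each with three alternating double bonds; one ring is all carbon and the other has one ring nitrogen; a five-membered ring of four carbons and one oxygen, with two C=C double bonds; a four-membered carbon ring with two alternating C=C double bonds.
The 6-membered ring has two sp³ carbons, so it is not fully conjugated — not aromatic (1,3-cyclohexadiene).
The 5-membered ring with one oxygen and one =N– is fully conjugated (every ring atom contributes a p orbital); 2 ring double bonds (4 π electrons) plus a heteroatom lone pair (2) give 6 π electrons. 6 = 4(1)+2, so it is aromatic (oxazole).
The fused 6/6-membered bicyclic (with one nitrogen) is a single π system with 10 sp² atoms and 10 π electrons from ring double bonds. 10 = 4(2)+2, so the system is aromatic and both rings count as aromatic (quinoline).
The 5-membered ring with one oxygen is fully conjugated (every ring atom contributes a p orbital); 2 ring double bonds (4 π electrons) plus a heteroatom lone pair (2) give 6 π electrons. 6 = 4(1)+2, so it is aromatic (furan).
The 4-membered ring has only sp² ring atoms; a planar conformation would have a fully conjugated π system of 4 electrons. But 4 = 4(1), which is 4n not 4n+2, so it is not aromatic (cyclobutadiene) — cyclobutadiene is antiaromatic and distorts to a rectangle.
4 of the 6 rings are aromatic. Total: 4.

4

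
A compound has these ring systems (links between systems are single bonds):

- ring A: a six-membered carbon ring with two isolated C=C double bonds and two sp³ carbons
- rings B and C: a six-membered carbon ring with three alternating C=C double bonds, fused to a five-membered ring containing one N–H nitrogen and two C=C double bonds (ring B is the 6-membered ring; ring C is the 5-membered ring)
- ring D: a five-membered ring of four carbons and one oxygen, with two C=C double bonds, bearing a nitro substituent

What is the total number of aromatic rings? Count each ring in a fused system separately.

Ring A has two sp³ carbons, so it is not fully conjugated — not aromatic (1,4-cyclohexadiene).
Rings B and C form a fused bicyclic system (with one N–H) with 9 sp² atoms and 10 π electrons from ring double bonds plus a heteroatom lone pair. 10 = 4(2)+2, so the system is aromatic and both rings count as aromatic (indole).
Ring D is fully conjugated (every ring atom contributes a p orbital); 2 ring double bonds (4 π electrons) plus a heteroatom lone pair (2) give 6 π electrons. Since 6 = 4n+2 (n=1), ring D is aromatic (furan).
Aromatic: B, C, D. Total: 3.

3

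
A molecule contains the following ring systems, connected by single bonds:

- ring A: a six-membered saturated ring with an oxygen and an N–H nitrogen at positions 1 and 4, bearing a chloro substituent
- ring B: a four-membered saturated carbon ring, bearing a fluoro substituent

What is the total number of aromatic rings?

Ring A has only sp³ atoms, so it is not fully conjugated — not aromatic (morpholine).
Ring B has only sp³ atoms, so it is not fully conjugated — not aromatic (cyclobutane).
No ring is aromatic. Total: 0.

0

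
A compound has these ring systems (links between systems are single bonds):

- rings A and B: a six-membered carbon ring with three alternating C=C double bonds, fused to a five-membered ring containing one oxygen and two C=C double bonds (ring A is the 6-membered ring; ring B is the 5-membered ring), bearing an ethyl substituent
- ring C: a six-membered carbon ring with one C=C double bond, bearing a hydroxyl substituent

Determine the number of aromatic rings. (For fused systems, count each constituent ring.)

Rings A and B form a fused bicyclic system (with one oxygen) with 9 sp² atoms and 10 π electrons from ring double bonds plus a heteroatom lone pair. 10 = 4(2)+2, so the system is aromatic and both rings count as aromatic (benzofuran).
Ring C has four sp³ carbons, so it is not fully conjugated — not aromatic (cyclohexene).
Aromatic: A, B. Total: 2.

2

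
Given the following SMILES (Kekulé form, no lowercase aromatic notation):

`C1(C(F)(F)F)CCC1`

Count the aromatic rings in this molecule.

The SMILES encodes a four-membered saturated carbon ring.
The 4-membered ring has only sp³ atoms, so it is not fully conjugated — not aromatic (cyclobutane).

0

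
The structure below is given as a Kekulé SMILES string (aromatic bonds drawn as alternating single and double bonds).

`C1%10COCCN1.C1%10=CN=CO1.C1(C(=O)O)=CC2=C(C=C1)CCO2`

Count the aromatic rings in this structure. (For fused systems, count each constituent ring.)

2

The SMILES encodes a six-membered saturated ring with an oxygen and an N–H nitrogen at positions 1 and 4; a five-membered ring with an oxygen at position 1 and a nitrogen at position 3 (in a C=N bond), with two double bonds; a six-membered carbon ring with three alternating C=C double bonds, fused to a five-membered ring containing one oxygen and two sp³ carbons.
The 6-membered ring with one oxygen and one N–H (1,4) has only sp³ atoms, so it is not fully conjugated — not aromatic (morpholine).
The 5-membered ring with one oxygen and one =N– is planar and fully conjugated; 2 ring double bonds (4 π electrons) plus a heteroatom lone pair (2) give 6 π electrons. 6 = 4(1)+2, so it is aromatic (oxazole).
The 6-membered ring is planar and fully conjugated; 3 ring double bonds give 6 π electrons. 6 = 4(1)+2, so it is aromatic (benzene ring).
The 5-membered ring with one oxygen has two sp³ carbons, so it is not fully conjugated — not aromatic (oxolane ring).
2 of the 4 rings are aromatic. Total: 2.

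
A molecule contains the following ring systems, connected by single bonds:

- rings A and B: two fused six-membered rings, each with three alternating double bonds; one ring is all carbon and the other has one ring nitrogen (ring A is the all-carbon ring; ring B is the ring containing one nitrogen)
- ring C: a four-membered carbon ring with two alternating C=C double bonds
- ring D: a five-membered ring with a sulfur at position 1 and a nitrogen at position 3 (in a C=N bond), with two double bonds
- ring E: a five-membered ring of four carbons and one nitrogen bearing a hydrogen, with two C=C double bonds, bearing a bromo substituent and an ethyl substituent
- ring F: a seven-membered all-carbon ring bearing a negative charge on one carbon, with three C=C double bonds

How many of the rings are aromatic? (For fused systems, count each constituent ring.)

4

Rings A and B form a fused bicyclic system (with one nitrogen) with 10 sp² atoms and 10 π electrons from ring double bonds. 10 = 4(2)+2, so the system is aromatic and both rings count as aromatic (quinoline).
Ring C has only sp² ring atoms; a planar conformation would have a fully conjugated π system of 4 electrons. But 4 = 4(1), which is 4n not 4n+2, so ring C is not aromatic (cyclobutadiene) — cyclobutadiene is antiaromatic and distorts to a rectangle.
Ring D is planar and fully conjugated; 2 ring double bonds (4 π electrons) plus a heteroatom lone pair (2) give 6 π electrons. 6 = 4(1)+2, so ring D is aromatic (thiazole).
Ring E is planar and fully conjugated; 2 ring double bonds (4 π electrons) plus a heteroatom lone pair (2) give 6 π electrons. Since 6 = 4n+2 (n=1), ring E is aromatic (pyrrole).
Ring F has only sp² ring atoms; a planar conformation would have a fully conjugated π system of 8 electrons. But 8 = 4(2), which is 4n not 4n+2, so ring F is not aromatic (cycloheptatrienyl anion).
Aromatic: A, B, D, E. Total: 4.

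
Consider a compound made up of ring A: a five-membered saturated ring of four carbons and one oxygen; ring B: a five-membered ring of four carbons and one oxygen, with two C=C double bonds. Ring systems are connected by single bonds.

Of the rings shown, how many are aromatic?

Ring A has only sp³ atoms, so it is not fully conjugated — not aromatic (tetrahydrofuran).
Ring B has a continuous p-orbital overlap around the ring; 2 ring double bonds (4 π electrons) plus a heteroatom lone pair (2) give 6 π electrons. 6 = 4(1)+2, so ring B is aromatic (furan).
Aromatic: B. Total: 1.

1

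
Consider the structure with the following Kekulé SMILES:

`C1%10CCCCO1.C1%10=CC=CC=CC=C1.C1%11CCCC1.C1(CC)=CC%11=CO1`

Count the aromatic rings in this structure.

The SMILES encodes a six-membered saturated ring of five carbons and one oxygen; an eight-membered carbon ring with four alternating C=C double bonds; a five-membered saturated carbon ring; a five-membered ring of four carbons and one oxygen, with two C=C double bonds.
The 6-membered ring with one oxygen has only sp³ atoms, so it is not fully conjugated — not aromatic (tetrahydropyran).
The 8-membered ring has only sp² ring atoms; a planar conformation would have a fully conjugated π system of 8 electrons. But 8 = 4(2), which is 4n not 4n+2, so it is not aromatic (cyclooctatetraene) — cyclooctatetraene distorts into a non-planar tub to avoid antiaromaticity.
The 5-membered ring has only sp³ atoms, so it is not fully conjugated — not aromatic (cyclopentane).
The 5-membered ring with one oxygen has a continuous p-orbital overlap around the ring; 2 ring double bonds (4 π electrons) plus a heteroatom lone pair (2) give 6 π electrons. Since 6 = 4n+2 (n=1), it is aromatic (furan).
1 of the 4 rings is aromatic. Total: 1.

1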